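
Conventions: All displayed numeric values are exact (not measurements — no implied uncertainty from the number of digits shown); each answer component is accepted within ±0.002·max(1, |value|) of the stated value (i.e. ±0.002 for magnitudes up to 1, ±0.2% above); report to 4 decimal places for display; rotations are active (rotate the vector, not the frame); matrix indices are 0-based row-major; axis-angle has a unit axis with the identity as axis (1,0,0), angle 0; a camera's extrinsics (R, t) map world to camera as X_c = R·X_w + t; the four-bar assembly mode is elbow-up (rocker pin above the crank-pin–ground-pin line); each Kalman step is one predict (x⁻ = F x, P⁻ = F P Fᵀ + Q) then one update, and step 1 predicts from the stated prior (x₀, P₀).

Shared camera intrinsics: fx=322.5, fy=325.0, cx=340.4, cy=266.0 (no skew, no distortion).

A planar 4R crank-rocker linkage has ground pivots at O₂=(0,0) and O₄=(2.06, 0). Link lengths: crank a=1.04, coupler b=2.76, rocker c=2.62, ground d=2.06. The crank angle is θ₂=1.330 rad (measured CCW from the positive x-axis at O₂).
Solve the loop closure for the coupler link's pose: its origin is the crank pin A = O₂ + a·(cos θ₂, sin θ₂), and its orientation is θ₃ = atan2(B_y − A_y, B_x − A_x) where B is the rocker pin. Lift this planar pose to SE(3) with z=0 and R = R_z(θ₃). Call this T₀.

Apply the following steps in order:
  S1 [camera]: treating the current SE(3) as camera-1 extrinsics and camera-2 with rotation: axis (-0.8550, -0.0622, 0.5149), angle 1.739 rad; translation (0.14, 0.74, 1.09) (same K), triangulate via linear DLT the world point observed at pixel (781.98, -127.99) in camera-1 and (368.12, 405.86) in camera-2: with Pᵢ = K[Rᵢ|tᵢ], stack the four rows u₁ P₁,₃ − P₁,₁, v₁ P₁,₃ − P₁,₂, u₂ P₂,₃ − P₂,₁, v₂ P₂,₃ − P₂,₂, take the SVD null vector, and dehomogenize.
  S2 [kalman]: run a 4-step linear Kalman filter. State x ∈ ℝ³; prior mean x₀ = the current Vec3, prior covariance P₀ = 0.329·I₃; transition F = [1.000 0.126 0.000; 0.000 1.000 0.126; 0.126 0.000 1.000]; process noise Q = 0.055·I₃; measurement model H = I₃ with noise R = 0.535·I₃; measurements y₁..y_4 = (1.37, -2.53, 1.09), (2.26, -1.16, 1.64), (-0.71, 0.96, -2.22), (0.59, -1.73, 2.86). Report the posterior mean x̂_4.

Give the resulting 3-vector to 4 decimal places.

result = (0.2479, -0.9665, 1.0317)

source (fourbar_fk): coupler pose = R=[0.8225 -0.5687 0.0000; 0.5687 0.8225 0.0000; 0.0000 0.0000 1.0000], t=(0.2480, 1.0100, 0.0000)
after S1 (triangulate): (-0.4810, -1.8987, 0.6808)
after S2 (kf_track): (0.2479, -0.9665, 1.0317)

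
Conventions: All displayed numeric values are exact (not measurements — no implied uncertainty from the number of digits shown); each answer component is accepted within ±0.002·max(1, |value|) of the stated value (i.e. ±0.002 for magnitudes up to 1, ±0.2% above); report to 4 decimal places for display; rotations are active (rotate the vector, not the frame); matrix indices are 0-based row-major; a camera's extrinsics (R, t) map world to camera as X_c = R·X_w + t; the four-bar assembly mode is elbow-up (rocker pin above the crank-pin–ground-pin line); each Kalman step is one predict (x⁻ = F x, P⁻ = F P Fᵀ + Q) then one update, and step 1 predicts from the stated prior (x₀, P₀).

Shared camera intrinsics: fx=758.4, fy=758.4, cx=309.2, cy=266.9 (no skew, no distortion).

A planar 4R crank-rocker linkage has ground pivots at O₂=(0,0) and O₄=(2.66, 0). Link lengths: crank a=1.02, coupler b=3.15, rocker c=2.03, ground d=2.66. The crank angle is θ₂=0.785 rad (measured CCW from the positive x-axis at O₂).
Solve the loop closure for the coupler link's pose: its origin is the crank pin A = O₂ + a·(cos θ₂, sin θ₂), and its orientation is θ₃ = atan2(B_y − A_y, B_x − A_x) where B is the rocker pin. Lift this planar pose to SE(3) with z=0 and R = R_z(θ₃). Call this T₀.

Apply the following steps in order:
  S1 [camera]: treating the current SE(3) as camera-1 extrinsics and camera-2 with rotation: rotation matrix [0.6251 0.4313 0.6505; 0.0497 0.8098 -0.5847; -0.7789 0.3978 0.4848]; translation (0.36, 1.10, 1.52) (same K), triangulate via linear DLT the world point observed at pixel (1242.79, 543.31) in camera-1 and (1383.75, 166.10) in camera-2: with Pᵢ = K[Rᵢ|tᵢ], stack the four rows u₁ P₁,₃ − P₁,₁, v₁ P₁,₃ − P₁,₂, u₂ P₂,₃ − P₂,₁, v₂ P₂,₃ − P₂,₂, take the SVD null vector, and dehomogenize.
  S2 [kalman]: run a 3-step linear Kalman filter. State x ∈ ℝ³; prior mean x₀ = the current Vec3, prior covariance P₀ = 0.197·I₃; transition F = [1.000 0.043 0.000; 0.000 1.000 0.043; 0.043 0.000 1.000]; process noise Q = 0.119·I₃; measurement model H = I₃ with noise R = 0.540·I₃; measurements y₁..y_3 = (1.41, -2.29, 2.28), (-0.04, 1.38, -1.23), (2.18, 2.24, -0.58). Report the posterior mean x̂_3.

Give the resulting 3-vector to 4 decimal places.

source (fourbar_fk): coupler pose = R=[0.9459 -0.3243 0.0000; 0.3243 0.9459 0.0000; 0.0000 0.0000 1.0000], t=(0.7215, 0.7210, 0.0000)
after S1 (triangulate): (1.0288, -0.5306, 1.5165)
after S2 (kf_track): (1.2374, 0.7368, 0.2981)

result = (1.2374, 0.7368, 0.2981)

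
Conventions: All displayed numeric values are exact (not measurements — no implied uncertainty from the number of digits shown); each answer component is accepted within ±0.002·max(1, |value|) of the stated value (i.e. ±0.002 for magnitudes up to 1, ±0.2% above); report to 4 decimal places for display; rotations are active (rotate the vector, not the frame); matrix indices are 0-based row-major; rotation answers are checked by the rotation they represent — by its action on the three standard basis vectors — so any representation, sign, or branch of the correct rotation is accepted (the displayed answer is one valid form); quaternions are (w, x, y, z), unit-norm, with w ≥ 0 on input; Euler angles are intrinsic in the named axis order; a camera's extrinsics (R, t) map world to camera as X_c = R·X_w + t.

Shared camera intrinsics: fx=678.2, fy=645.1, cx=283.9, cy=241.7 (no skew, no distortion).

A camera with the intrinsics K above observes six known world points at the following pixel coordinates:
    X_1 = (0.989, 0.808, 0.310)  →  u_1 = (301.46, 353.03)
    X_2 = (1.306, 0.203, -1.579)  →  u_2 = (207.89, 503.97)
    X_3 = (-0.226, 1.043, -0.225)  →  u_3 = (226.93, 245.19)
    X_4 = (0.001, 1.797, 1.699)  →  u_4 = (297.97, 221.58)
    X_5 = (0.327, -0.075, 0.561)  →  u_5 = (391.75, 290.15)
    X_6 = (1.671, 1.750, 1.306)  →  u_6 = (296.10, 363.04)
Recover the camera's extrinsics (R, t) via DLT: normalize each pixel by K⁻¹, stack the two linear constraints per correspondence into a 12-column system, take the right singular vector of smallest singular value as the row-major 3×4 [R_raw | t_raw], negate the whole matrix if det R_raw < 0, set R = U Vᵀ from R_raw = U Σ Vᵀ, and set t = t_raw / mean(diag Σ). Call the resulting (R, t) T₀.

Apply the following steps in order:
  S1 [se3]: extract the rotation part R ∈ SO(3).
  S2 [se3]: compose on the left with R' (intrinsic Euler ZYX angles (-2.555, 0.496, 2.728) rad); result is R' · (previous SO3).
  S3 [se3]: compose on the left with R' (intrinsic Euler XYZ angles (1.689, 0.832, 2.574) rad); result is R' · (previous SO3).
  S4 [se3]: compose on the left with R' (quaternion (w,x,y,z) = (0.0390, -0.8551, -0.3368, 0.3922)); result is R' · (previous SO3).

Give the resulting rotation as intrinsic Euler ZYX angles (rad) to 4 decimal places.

rotation (euler_zyx) = (0.2016, -0.4651, 1.4474)

source (pnp_recover): camera pose = R=[0.1135 -0.7705 0.6273; 0.9700 -0.0507 -0.2378; 0.2150 0.6354 0.7416], t=(0.4799, 0.2499, 5.3886)
after S1 (rot_of_se3): [0.1135 -0.7705 0.6273; 0.9700 -0.0507 -0.2378; 0.2150 0.6354 0.7416]
after S2 (compose_so3): [-0.6991 0.6874 -0.1969; 0.7056 0.7078 -0.0344; 0.1157 -0.1630 -0.9798]
after S3 (compose_so3): [0.2270 -0.7670 -0.6001; 0.1914 -0.5691 0.7997; -0.9549 -0.2964 0.0176]
after S4 (compose_so3): [0.8757 -0.4608 0.1446; 0.1789 0.0315 -0.9834; 0.4486 0.8870 0.1100]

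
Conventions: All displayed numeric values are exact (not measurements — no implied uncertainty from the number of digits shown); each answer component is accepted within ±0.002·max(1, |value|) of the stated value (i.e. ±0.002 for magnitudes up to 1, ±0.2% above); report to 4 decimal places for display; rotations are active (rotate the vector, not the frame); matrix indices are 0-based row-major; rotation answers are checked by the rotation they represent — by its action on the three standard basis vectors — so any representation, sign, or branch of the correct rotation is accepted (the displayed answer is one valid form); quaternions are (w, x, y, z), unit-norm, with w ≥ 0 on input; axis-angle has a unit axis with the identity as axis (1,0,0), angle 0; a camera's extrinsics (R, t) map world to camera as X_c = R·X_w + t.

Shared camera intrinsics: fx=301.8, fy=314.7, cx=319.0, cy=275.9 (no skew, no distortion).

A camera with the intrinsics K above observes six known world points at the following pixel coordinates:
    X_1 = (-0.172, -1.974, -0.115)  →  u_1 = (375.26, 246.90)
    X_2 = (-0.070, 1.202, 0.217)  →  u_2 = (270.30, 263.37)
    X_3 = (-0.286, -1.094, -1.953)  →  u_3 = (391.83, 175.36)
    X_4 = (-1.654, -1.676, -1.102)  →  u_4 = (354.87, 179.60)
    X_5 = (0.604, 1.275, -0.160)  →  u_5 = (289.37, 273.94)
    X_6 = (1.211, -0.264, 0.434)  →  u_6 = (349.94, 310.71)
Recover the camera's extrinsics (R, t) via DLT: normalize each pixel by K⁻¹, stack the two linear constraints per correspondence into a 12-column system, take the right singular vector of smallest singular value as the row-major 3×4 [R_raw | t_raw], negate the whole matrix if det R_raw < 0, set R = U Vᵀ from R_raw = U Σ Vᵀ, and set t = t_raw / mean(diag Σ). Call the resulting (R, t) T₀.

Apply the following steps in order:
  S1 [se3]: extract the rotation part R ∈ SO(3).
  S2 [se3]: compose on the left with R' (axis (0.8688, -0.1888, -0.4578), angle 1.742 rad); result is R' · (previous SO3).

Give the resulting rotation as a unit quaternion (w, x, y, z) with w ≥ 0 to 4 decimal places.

rotation (quat) = (0.9596, 0.1185, -0.2545, 0.0172)

source (pnp_recover): camera pose = R=[0.5002 -0.7523 -0.4289; 0.7004 0.0602 0.7113; -0.5092 -0.6561 0.5569], t=(0.0501, -0.4199, 6.7188)
after S1 (rot_of_se3): [0.5002 -0.7523 -0.4289; 0.7004 0.0602 0.7113; -0.5092 -0.6561 0.5569]
after S2 (compose_so3): [0.8699 -0.0933 -0.4844; -0.0273 0.9713 -0.2362; 0.4925 0.2187 0.8424]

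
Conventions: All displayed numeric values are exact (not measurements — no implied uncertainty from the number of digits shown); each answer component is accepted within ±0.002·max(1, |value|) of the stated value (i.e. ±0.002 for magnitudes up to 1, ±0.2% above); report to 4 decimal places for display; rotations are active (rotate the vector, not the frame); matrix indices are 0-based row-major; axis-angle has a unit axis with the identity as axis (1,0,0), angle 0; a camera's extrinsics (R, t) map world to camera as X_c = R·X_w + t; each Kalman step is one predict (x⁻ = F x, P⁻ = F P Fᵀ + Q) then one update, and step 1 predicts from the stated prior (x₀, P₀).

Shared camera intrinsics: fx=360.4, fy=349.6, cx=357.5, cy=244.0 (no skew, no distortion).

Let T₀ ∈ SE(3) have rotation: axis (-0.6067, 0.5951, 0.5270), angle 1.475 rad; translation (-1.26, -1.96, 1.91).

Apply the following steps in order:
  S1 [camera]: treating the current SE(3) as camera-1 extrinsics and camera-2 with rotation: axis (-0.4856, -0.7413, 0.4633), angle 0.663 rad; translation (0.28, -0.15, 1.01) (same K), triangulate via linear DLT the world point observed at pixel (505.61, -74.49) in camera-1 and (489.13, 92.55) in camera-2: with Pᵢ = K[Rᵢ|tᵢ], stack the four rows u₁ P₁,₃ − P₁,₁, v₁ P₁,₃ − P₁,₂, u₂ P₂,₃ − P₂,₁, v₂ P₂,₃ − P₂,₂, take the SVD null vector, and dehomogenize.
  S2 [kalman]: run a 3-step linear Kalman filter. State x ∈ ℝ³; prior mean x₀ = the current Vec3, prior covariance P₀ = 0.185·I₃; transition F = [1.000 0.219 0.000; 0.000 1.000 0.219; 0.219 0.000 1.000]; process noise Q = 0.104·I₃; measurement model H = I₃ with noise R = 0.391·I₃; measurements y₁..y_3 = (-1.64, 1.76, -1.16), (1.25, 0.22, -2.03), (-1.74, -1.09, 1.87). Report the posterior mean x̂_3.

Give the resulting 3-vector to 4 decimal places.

result = (-0.5228, -0.5441, 0.2327)

after S1 (triangulate): (0.8983, -1.6746, 0.8071)
after S2 (kf_track): (-0.5228, -0.5441, 0.2327)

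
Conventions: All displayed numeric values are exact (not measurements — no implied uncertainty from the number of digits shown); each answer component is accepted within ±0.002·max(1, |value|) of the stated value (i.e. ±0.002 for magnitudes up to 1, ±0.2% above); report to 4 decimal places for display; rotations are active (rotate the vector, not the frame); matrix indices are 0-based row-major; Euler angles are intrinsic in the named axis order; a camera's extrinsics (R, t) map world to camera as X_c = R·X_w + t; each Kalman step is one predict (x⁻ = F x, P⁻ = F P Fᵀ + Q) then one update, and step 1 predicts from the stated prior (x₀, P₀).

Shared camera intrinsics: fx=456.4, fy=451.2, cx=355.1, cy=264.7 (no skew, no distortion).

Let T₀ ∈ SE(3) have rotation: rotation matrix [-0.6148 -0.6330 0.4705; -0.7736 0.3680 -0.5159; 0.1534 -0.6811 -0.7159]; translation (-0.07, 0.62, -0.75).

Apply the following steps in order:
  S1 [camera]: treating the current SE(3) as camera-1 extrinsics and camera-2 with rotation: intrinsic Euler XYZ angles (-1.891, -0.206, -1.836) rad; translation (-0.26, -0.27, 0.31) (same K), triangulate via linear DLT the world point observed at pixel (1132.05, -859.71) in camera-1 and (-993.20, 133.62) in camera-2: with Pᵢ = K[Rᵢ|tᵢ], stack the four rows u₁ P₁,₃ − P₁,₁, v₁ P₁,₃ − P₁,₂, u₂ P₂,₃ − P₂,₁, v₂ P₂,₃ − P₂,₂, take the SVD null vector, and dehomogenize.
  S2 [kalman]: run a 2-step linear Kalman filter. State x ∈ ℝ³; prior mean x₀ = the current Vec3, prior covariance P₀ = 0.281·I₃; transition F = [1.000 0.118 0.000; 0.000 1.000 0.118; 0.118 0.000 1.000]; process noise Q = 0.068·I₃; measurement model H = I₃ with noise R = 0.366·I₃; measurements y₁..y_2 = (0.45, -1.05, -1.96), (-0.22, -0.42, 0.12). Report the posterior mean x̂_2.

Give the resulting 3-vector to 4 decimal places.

after S1 (triangulate): (0.9269, -1.7537, 0.3129)
after S2 (kf_track): (0.1896, -1.0801, -0.3351)

result = (0.1896, -1.0801, -0.3351)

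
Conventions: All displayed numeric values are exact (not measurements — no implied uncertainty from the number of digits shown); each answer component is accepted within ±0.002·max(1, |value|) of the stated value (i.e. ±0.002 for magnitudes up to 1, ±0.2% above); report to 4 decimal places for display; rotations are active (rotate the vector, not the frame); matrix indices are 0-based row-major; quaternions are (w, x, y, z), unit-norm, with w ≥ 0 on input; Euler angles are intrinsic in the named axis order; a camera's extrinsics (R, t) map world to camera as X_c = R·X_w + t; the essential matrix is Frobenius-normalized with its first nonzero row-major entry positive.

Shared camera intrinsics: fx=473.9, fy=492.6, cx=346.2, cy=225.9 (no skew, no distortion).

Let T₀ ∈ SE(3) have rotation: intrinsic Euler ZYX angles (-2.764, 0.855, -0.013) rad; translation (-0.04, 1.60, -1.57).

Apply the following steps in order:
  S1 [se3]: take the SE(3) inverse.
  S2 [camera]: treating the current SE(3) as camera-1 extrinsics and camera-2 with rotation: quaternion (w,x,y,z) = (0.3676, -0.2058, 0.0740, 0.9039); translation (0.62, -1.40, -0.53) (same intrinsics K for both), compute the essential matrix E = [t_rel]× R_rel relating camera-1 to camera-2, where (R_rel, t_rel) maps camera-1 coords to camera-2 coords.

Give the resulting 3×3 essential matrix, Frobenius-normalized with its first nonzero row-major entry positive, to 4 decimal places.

matrix = [0.0833 0.4378 -0.5489; -0.3057 -0.1539 -0.1760; 0.4726 0.2445 0.2623]

after S1 (invert_se3): R=[-0.6100 -0.2419 -0.7546; 0.3778 -0.9259 -0.0085; -0.6966 -0.2903 0.6562], t=(-0.8220, 1.4831, 1.4667)
after S2 (essential): [0.0833 0.4378 -0.5489; -0.3057 -0.1539 -0.1760; 0.4726 0.2445 0.2623]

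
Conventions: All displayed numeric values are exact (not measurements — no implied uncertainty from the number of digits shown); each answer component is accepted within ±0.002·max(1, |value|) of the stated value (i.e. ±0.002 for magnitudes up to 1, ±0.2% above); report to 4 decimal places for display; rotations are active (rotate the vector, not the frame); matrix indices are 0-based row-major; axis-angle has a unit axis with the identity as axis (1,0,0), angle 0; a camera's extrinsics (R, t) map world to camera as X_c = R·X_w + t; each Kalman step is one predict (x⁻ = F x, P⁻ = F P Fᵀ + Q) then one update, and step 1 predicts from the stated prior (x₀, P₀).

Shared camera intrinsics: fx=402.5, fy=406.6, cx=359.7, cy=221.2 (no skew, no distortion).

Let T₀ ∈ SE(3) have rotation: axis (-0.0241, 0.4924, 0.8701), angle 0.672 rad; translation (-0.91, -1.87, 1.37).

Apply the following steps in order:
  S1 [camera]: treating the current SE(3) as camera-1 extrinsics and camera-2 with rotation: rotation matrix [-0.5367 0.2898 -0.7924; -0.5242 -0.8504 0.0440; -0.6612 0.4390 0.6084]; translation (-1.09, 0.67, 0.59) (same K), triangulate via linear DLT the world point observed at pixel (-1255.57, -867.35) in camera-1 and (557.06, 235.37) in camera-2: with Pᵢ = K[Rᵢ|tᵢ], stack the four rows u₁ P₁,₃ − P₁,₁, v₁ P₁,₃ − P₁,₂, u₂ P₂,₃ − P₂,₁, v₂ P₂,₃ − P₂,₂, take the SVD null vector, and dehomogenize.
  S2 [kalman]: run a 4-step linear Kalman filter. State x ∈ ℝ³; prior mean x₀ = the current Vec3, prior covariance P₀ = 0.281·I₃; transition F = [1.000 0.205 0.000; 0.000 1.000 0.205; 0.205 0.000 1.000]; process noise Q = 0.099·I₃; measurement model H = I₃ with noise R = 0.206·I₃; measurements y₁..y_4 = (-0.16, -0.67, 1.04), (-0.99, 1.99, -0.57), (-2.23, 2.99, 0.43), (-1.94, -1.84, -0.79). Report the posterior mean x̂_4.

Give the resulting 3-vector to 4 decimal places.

result = (-1.5298, -0.0018, -0.6466)

after S1 (triangulate): (-0.4363, 0.9734, -1.1130)
after S2 (kf_track): (-1.5298, -0.0018, -0.6466)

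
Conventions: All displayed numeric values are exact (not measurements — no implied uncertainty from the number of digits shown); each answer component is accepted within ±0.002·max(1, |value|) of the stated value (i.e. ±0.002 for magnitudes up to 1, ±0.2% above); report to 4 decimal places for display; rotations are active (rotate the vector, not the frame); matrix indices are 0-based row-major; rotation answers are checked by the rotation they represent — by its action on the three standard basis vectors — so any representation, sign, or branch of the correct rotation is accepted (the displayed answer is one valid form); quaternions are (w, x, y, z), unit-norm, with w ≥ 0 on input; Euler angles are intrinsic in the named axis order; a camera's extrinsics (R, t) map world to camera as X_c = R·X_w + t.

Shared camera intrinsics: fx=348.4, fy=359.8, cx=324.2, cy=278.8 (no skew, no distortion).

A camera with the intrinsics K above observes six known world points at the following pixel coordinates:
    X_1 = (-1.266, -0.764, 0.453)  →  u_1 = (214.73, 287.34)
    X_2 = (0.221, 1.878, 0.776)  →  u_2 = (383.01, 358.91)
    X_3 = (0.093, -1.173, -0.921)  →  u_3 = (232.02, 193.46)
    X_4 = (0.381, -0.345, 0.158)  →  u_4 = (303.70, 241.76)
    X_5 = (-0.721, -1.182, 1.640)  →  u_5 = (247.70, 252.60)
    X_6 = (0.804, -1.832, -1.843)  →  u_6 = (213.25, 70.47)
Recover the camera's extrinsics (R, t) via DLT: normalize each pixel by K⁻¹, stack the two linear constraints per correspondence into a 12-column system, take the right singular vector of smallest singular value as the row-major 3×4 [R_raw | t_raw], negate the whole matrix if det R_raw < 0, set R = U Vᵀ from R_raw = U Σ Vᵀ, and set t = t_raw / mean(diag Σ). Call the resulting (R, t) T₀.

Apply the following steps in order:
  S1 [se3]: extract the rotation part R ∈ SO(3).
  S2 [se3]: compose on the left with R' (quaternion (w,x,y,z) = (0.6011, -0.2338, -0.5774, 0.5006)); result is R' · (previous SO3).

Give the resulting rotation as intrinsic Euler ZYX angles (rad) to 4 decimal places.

rotation (euler_zyx) = (1.2740, -1.0647, -1.0086)

source (pnp_recover): camera pose = R=[0.7828 0.6135 0.1047; -0.6180 0.7861 0.0144; -0.0735 -0.0760 0.9944], t=(-0.4200, -0.0500, 5.2297)
after S1 (rot_of_se3): [0.7828 0.6135 0.1047; -0.6180 0.7861 0.0144; -0.0735 -0.0760 0.9944]
after S2 (compose_so3): [0.1418 -0.2934 -0.9454; 0.4636 0.8635 -0.1985; 0.8746 -0.4101 0.2584]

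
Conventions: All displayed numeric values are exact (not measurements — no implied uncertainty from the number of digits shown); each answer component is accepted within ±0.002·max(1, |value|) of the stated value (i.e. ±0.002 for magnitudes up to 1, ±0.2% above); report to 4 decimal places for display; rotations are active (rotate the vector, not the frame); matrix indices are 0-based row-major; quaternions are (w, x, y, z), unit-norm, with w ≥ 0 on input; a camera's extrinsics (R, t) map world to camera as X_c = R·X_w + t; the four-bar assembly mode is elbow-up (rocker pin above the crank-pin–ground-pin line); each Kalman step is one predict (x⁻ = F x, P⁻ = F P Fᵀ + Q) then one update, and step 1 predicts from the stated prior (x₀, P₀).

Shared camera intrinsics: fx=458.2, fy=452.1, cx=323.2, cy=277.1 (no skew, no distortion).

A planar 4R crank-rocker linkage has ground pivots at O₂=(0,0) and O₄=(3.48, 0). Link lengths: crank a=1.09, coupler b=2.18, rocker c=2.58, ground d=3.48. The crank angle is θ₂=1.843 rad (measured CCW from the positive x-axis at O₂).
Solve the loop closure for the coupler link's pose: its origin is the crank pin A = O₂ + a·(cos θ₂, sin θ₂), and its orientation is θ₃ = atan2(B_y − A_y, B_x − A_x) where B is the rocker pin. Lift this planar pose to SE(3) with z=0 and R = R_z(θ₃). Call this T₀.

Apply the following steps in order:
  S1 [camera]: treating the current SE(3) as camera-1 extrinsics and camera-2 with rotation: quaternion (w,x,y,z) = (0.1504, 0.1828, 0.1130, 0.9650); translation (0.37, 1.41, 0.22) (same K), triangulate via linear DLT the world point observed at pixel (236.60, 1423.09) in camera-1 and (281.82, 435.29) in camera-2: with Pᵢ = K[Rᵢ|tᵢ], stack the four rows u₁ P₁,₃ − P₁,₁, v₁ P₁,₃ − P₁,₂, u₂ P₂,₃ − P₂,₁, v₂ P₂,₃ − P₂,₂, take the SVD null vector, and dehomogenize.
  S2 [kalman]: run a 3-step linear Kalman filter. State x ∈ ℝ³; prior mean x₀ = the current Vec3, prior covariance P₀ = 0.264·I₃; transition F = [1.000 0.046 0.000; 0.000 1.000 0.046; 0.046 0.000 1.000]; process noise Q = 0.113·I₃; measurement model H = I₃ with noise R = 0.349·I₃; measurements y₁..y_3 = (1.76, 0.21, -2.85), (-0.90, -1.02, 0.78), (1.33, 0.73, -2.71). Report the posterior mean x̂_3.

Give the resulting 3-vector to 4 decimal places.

result = (0.7146, 0.2456, -1.2695)

source (fourbar_fk): coupler pose = R=[0.9234 -0.3838 0.0000; 0.3838 0.9234 0.0000; 0.0000 0.0000 1.0000], t=(-0.2931, 1.0499, 0.0000)
after S1 (triangulate): (0.6532, 1.2927, 0.9840)
after S2 (kf_track): (0.7146, 0.2456, -1.2695)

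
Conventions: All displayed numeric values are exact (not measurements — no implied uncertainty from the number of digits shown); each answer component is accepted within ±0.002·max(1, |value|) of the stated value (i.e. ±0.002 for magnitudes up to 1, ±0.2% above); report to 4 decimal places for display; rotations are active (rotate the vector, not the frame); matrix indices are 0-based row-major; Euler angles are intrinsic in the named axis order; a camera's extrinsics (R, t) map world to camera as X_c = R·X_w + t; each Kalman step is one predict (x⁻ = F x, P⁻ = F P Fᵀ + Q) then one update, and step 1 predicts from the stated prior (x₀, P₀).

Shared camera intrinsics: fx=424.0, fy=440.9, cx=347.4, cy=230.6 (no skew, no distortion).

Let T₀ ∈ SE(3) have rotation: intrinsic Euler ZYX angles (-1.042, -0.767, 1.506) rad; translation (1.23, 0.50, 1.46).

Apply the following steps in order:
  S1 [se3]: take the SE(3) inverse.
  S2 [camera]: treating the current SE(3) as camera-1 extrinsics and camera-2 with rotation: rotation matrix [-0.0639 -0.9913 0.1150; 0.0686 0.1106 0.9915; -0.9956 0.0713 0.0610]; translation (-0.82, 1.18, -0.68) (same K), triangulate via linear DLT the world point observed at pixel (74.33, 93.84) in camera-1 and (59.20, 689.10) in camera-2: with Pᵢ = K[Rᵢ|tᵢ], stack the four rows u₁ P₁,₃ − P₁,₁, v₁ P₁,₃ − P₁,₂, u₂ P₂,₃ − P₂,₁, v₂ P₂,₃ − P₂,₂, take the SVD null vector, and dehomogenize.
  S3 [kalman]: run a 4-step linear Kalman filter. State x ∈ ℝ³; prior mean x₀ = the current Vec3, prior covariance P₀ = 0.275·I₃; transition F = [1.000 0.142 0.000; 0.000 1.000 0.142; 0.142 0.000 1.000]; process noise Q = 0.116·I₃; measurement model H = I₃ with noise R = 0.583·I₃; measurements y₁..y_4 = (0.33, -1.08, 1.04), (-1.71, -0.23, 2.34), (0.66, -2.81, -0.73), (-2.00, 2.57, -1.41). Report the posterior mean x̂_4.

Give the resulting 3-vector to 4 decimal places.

result = (-1.1502, 0.1268, -0.3687)

after S1 (invert_se3): R=[0.3632 -0.6217 0.6940; -0.2935 0.6306 0.7185; -0.8843 -0.4646 0.0466], t=(-1.1492, -1.0033, 1.2519)
after S2 (triangulate): (-1.5251, -0.1970, -0.2115)
after S3 (kf_track): (-1.1502, 0.1268, -0.3687)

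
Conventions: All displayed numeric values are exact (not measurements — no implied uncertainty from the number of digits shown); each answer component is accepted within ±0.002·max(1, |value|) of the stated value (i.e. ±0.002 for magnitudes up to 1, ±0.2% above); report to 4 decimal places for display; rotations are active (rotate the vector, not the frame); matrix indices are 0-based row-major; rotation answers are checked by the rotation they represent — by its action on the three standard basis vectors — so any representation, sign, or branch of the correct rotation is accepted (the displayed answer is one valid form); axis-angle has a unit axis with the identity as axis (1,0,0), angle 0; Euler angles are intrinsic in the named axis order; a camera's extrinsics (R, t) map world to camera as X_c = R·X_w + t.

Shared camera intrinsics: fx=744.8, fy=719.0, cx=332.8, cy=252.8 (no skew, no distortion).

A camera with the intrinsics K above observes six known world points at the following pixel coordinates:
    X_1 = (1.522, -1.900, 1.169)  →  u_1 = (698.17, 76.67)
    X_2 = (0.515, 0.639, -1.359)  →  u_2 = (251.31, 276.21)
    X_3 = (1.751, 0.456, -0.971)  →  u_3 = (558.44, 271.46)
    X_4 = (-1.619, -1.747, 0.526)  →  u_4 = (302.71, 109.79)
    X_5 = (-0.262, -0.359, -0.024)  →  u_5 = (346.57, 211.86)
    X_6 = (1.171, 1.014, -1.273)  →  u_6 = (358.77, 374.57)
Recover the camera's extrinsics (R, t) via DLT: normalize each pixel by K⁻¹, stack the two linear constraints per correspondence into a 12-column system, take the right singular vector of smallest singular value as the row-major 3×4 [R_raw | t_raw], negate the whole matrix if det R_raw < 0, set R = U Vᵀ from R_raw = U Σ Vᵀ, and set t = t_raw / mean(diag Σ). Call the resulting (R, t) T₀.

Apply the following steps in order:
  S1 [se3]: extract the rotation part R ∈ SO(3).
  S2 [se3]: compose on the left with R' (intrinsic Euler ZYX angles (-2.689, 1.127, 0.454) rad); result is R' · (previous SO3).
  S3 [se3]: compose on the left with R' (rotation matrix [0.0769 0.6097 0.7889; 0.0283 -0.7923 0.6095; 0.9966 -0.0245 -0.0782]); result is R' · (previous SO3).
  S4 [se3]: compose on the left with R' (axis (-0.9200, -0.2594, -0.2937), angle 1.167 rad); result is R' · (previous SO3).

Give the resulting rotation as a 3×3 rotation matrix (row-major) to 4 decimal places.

source (pnp_recover): camera pose = R=[0.7607 -0.2421 0.6023; -0.0123 0.9223 0.3863; -0.6490 -0.3013 0.6986], t=(0.2200, 0.0500, 4.7799)
after S1 (rot_of_se3): [0.7607 -0.2421 0.6023; -0.0123 0.9223 0.3863; -0.6490 -0.3013 0.6986]
after S2 (compose_so3): [0.3040 0.4051 -0.8622; -0.1564 -0.8716 -0.4646; -0.9397 0.2761 -0.2016]
after S3 (compose_so3): [-0.8133 -0.2824 -0.5087; -0.4403 0.8703 0.2208; 0.3803 0.4035 -0.8322]
after S4 (compose_so3): [-0.9486 0.0750 -0.3076; 0.2502 0.7730 -0.5831; 0.1941 -0.6300 -0.7519]

rotation (matrix) = ((-0.9486, 0.0750, -0.3076), (0.2502, 0.7730, -0.5831), (0.1941, -0.6300, -0.7519))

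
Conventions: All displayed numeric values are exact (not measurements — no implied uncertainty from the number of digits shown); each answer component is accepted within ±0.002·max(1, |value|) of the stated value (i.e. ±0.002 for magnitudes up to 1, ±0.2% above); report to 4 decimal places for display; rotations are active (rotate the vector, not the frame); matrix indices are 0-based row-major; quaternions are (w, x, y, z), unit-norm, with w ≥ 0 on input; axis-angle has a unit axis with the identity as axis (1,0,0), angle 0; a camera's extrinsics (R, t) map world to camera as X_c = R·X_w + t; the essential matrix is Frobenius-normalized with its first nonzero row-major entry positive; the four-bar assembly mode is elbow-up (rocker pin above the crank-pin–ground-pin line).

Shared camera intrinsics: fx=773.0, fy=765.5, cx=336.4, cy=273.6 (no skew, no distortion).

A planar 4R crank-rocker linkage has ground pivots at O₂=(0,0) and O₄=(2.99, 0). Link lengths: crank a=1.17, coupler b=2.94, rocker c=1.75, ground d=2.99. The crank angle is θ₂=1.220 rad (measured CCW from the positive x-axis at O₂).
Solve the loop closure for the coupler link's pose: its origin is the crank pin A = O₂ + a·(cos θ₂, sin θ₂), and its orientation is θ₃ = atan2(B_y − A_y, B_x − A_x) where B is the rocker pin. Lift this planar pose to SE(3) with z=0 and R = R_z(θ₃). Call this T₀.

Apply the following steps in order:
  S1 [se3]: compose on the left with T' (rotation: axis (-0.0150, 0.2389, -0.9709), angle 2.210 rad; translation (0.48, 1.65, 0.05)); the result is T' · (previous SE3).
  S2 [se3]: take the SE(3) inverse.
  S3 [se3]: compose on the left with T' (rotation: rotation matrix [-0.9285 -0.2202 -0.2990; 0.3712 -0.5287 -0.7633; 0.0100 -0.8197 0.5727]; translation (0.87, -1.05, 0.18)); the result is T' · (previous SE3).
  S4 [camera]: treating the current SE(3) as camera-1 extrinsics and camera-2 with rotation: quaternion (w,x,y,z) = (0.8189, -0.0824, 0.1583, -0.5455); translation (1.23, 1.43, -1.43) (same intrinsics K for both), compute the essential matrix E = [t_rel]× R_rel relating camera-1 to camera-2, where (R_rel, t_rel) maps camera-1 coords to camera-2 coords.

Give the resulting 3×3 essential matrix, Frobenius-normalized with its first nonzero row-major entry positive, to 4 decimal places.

source (fourbar_fk): coupler pose = R=[0.9769 -0.2136 0.0000; 0.2136 0.9769 0.0000; 0.0000 0.0000 1.0000], t=(0.4021, 1.0987, 0.0000)
after S1 (compose_se3): R=[-0.4171 0.8830 0.2150; -0.8748 -0.3260 -0.3583; -0.2463 -0.3375 0.9085], t=(1.0902, 0.7791, -0.4379)
after S2 (invert_se3): R=[-0.4171 -0.8748 -0.2463; 0.8830 -0.3260 -0.3375; 0.2150 -0.3583 0.9085], t=(1.0285, -0.8565, 0.4425)
after S3 (compose_se3): R=[0.1286 0.9912 0.0314; -0.7859 0.1211 -0.6064; -0.6049 0.0533 0.7945], t=(-0.0287, -0.5531, 1.1458)
after S4 (essential): [0.0783 0.3481 0.5727; -0.4964 0.3350 -0.2420; -0.2069 0.2785 0.0843]

matrix = [0.0783 0.3481 0.5727; -0.4964 0.3350 -0.2420; -0.2069 0.2785 0.0843]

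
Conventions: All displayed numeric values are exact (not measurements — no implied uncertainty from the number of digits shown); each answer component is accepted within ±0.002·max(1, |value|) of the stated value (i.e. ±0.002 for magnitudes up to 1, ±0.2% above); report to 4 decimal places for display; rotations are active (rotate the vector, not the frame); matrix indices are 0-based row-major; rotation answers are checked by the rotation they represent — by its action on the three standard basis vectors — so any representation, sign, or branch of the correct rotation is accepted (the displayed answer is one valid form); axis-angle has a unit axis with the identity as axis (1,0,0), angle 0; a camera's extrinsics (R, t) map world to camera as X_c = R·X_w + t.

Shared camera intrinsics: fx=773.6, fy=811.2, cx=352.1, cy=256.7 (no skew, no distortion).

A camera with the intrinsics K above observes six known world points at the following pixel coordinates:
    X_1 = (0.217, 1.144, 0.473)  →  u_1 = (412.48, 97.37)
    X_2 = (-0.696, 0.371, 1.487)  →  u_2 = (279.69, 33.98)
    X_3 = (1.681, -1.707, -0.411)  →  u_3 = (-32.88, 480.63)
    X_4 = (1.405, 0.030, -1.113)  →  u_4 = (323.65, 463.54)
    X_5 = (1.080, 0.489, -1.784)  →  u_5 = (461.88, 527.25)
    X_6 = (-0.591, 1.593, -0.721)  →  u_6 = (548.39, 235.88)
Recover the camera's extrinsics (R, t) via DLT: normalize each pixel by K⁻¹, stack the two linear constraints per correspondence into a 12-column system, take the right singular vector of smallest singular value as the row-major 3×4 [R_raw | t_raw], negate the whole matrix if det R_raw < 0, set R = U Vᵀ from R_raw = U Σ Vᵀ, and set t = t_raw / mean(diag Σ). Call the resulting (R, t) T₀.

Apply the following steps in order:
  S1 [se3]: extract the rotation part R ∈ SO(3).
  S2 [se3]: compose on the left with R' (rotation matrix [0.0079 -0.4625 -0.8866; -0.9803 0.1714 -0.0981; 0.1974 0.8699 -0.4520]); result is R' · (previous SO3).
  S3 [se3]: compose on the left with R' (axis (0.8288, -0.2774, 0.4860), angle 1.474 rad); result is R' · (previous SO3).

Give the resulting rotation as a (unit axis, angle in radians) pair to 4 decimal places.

source (pnp_recover): camera pose = R=[-0.1811 0.8882 -0.4223; 0.0838 -0.4139 -0.9065; -0.9799 -0.1995 0.0005], t=(-0.3900, -0.0900, 5.3999)
after S1 (rot_of_se3): [-0.1811 0.8882 -0.4223; 0.0838 -0.4139 -0.9065; -0.9799 -0.1995 0.0005]
after S2 (compose_so3): [0.8286 0.3753 0.4154; 0.2880 -0.9221 0.2585; 0.4801 -0.0946 -0.8721]
after S3 (compose_so3): [0.4372 0.8984 0.0426; -0.1779 0.0399 0.9832; 0.8816 -0.4375 0.1773]

rotation (axis_angle) = ((-0.7212, -0.4259, -0.5464), 1.7444)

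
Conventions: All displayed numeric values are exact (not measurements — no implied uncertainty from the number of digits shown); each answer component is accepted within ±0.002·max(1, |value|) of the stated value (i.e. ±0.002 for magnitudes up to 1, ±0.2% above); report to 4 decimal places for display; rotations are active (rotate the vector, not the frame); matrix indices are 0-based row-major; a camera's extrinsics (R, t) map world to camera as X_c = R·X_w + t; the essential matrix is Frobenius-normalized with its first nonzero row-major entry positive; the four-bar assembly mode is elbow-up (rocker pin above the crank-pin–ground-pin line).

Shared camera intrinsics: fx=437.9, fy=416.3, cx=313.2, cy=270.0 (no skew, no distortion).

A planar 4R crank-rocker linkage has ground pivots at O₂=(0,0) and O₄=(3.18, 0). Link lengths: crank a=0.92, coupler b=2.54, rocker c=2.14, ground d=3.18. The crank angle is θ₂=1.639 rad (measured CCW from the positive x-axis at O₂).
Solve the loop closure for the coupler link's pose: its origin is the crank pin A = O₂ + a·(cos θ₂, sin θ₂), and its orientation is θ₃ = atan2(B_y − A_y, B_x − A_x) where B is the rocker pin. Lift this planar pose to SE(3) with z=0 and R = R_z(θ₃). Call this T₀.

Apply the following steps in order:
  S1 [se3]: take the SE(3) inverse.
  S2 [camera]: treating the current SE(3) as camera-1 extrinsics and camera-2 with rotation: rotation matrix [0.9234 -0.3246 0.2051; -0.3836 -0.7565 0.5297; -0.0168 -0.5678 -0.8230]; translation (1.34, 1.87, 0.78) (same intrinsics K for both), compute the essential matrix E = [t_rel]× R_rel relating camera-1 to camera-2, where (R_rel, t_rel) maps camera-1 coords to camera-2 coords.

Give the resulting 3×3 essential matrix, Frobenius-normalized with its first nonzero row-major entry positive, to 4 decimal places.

matrix = [0.0544 0.2139 0.5056; -0.1910 -0.1493 -0.3880; 0.6756 -0.1209 -0.1237]

source (fourbar_fk): coupler pose = R=[0.9164 -0.4003 0.0000; 0.4003 0.9164 0.0000; 0.0000 0.0000 1.0000], t=(-0.0627, 0.9179, 0.0000)
after S1 (invert_se3): R=[0.9164 0.4003 0.0000; -0.4003 0.9164 0.0000; 0.0000 0.0000 1.0000], t=(-0.3099, -0.8662, 0.0000)
after S2 (essential): [0.0544 0.2139 0.5056; -0.1910 -0.1493 -0.3880; 0.6756 -0.1209 -0.1237]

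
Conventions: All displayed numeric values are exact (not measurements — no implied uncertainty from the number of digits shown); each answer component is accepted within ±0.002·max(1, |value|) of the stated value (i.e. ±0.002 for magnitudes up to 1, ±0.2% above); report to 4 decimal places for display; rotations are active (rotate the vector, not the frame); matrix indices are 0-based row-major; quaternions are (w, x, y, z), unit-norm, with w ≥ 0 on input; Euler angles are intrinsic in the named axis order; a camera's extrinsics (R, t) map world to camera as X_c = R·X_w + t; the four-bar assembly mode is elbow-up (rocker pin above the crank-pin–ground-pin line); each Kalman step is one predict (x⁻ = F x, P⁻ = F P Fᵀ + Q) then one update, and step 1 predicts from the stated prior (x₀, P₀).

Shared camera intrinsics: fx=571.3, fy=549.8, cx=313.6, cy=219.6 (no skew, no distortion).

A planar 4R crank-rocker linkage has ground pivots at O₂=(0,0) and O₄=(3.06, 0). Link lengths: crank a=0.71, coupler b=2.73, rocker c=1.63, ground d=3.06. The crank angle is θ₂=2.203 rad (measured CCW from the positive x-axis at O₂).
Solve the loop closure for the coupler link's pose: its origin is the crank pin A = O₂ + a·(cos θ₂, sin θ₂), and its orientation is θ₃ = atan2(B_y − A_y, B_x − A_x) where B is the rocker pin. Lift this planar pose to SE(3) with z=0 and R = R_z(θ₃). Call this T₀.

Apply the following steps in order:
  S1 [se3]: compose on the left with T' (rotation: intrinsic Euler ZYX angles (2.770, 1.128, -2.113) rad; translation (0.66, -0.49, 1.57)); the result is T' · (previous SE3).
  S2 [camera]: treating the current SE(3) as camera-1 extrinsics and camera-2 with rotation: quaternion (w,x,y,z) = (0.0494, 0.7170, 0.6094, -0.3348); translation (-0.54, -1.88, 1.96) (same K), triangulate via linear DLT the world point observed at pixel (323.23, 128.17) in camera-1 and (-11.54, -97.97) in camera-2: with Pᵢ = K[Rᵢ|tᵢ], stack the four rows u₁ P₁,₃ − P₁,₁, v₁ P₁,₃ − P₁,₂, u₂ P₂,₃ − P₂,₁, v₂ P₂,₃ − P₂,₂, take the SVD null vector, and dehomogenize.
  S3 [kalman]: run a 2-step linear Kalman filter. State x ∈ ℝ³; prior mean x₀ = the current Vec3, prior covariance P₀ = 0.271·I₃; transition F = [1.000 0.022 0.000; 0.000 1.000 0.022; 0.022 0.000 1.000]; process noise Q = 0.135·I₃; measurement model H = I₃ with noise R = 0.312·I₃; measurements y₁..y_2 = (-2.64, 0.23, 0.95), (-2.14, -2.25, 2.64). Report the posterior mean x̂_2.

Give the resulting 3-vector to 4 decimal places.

result = (-1.8837, -1.3383, 1.4846)

source (fourbar_fk): coupler pose = R=[0.9555 -0.2949 0.0000; 0.2949 0.9555 0.0000; 0.0000 0.0000 1.0000], t=(-0.4196, 0.5728, 0.0000)
after S1 (compose_se3): R=[-0.1136 0.9858 0.1234; 0.2076 0.1450 -0.9674; -0.9716 -0.0843 -0.2211], t=(1.3479, -0.4408, 1.7389)
after S2 (triangulate): (-0.2911, -1.3209, -0.3367)
after S3 (kf_track): (-1.8837, -1.3383, 1.4846)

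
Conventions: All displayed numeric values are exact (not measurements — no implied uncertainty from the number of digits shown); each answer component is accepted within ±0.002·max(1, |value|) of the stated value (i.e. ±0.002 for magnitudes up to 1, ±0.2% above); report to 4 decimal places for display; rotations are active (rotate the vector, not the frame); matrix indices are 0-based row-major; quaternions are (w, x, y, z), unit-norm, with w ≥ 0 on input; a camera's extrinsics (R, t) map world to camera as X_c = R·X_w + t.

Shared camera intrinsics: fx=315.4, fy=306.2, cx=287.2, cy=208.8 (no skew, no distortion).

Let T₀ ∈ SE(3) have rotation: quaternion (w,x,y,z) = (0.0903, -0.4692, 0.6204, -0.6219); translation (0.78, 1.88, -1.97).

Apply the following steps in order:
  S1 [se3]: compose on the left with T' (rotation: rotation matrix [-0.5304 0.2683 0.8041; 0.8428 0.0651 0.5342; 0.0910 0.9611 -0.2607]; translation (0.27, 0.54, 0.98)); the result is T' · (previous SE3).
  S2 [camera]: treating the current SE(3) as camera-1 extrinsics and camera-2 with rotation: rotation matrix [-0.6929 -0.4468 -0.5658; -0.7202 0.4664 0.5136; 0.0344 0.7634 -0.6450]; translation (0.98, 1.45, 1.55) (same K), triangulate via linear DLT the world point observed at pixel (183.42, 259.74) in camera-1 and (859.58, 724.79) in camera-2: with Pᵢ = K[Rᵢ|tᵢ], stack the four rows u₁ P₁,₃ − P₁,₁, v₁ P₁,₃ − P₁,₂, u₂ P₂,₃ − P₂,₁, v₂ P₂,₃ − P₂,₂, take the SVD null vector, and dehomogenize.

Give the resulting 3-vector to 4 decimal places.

result = (-1.9577, -0.3223, -0.3909)

after S1 (compose_se3): R=[0.4811 -0.4968 -0.7223; -0.2513 -0.8675 0.4293; -0.8399 -0.0250 -0.5422], t=(-1.2234, 0.2674, 3.3715)
after S2 (triangulate): (-1.9577, -0.3223, -0.3909)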